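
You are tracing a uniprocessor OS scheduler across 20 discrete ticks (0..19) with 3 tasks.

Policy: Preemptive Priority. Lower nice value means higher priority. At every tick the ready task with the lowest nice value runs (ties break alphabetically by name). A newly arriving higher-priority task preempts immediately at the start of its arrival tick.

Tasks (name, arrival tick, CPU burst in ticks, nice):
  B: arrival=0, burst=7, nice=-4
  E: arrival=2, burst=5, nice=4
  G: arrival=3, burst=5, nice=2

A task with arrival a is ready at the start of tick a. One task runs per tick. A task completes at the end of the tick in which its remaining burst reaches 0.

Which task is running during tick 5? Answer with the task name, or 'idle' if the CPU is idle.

running at tick 5 = B

t=0: ready={B} → run B
t=1: ready={B} → run B
t=2: ready={B,E} → run B
t=3: ready={B,E,G} → run B
t=4: ready={B,E,G} → run B
t=5: ready={B,E,G} → run B
t=6: ready={B,E,G} → run B
t=7: ready={E,G} → run G
t=8: ready={E,G} → run G
t=9: ready={E,G} → run G
t=10: ready={E,G} → run G
t=11: ready={E,G} → run G
t=12: ready={E} → run E
t=13: ready={E} → run E
t=14: ready={E} → run E
t=15: ready={E} → run E
t=16: ready={E} → run E
t=17: (idle)
t=18: (idle)
t=19: (idle)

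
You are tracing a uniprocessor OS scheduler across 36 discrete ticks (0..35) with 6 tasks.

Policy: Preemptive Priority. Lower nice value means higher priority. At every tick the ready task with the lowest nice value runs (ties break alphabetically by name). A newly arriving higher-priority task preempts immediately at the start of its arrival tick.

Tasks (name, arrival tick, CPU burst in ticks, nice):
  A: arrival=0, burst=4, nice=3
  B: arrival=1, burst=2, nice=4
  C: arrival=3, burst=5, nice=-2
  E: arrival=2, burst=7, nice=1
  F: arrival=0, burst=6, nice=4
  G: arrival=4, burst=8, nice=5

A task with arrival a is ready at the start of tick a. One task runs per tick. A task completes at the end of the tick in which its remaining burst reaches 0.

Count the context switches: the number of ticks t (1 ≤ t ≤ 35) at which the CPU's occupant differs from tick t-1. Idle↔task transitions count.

t=0: ready={A,F} → run A
t=1: ready={A,B,F} → run A
t=2: ready={A,B,E,F} → run E
t=3: ready={A,B,C,E,F} → run C
t=4: ready={A,B,C,E,F,G} → run C
t=5: ready={A,B,C,E,F,G} → run C
t=6: ready={A,B,C,E,F,G} → run C
t=7: ready={A,B,C,E,F,G} → run C
t=8: ready={A,B,E,F,G} → run E
t=9: ready={A,B,E,F,G} → run E
t=10: ready={A,B,E,F,G} → run E
t=11: ready={A,B,E,F,G} → run E
t=12: ready={A,B,E,F,G} → run E
t=13: ready={A,B,E,F,G} → run E
t=14: ready={A,B,F,G} → run A
t=15: ready={A,B,F,G} → run A
t=16: ready={B,F,G} → run B
t=17: ready={B,F,G} → run B
t=18: ready={F,G} → run F
t=19: ready={F,G} → run F
t=20: ready={F,G} → run F
t=21: ready={F,G} → run F
t=22: ready={F,G} → run F
t=23: ready={F,G} → run F
t=24: ready={G} → run G
t=25: ready={G} → run G
t=26: ready={G} → run G
t=27: ready={G} → run G
t=28: ready={G} → run G
t=29: ready={G} → run G
t=30: ready={G} → run G
t=31: ready={G} → run G
t=32: (idle)
t=33: (idle)
t=34: (idle)
t=35: (idle)

context switches = 8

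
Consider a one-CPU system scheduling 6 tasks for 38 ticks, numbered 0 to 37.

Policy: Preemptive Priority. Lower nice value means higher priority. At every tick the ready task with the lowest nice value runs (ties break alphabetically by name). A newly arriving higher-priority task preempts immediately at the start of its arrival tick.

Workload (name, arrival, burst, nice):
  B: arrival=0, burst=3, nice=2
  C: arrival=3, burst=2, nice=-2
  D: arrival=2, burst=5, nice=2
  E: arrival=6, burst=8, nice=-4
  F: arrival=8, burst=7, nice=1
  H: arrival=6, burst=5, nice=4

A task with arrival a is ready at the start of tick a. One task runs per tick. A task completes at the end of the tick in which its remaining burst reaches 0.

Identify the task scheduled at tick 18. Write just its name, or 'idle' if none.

running at tick 18 = F

t=0: ready={B} → run B
t=1: ready={B} → run B
t=2: ready={B,D} → run B
t=3: ready={C,D} → run C
t=4: ready={C,D} → run C
t=5: ready={D} → run D
t=6: ready={D,E,H} → run E
t=7: ready={D,E,H} → run E
t=8: ready={D,E,F,H} → run E
t=9: ready={D,E,F,H} → run E
t=10: ready={D,E,F,H} → run E
t=11: ready={D,E,F,H} → run E
t=12: ready={D,E,F,H} → run E
t=13: ready={D,E,F,H} → run E
t=14: ready={D,F,H} → run F
t=15: ready={D,F,H} → run F
t=16: ready={D,F,H} → run F
t=17: ready={D,F,H} → run F
t=18: ready={D,F,H} → run F
t=19: ready={D,F,H} → run F
t=20: ready={D,F,H} → run F
t=21: ready={D,H} → run D
t=22: ready={D,H} → run D
t=23: ready={D,H} → run D
t=24: ready={D,H} → run D
t=25: ready={H} → run H
t=26: ready={H} → run H
t=27: ready={H} → run H
t=28: ready={H} → run H
t=29: ready={H} → run H
t=30: (idle)
t=31: (idle)
t=32: (idle)
t=33: (idle)
t=34: (idle)
t=35: (idle)
t=36: (idle)
t=37: (idle)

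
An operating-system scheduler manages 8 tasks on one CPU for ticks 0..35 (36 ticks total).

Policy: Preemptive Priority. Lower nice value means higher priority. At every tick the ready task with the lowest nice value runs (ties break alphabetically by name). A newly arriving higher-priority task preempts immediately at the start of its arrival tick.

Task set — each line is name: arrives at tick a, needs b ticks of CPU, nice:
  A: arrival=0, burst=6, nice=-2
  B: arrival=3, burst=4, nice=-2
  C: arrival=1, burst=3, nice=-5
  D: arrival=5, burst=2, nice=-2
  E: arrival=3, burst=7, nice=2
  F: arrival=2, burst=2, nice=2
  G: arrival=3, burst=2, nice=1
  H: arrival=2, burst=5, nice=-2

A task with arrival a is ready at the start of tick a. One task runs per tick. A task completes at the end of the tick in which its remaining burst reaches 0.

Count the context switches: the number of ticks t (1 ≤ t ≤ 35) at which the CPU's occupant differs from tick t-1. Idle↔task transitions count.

t=0: ready={A} → run A
t=1: ready={A,C} → run C
t=2: ready={A,C,F,H} → run C
t=3: ready={A,B,C,E,F,G,H} → run C
t=4: ready={A,B,E,F,G,H} → run A
t=5: ready={A,B,D,E,F,G,H} → run A
t=6: ready={A,B,D,E,F,G,H} → run A
t=7: ready={A,B,D,E,F,G,H} → run A
t=8: ready={A,B,D,E,F,G,H} → run A
t=9: ready={B,D,E,F,G,H} → run B
t=10: ready={B,D,E,F,G,H} → run B
t=11: ready={B,D,E,F,G,H} → run B
t=12: ready={B,D,E,F,G,H} → run B
t=13: ready={D,E,F,G,H} → run D
t=14: ready={D,E,F,G,H} → run D
t=15: ready={E,F,G,H} → run H
t=16: ready={E,F,G,H} → run H
t=17: ready={E,F,G,H} → run H
t=18: ready={E,F,G,H} → run H
t=19: ready={E,F,G,H} → run H
t=20: ready={E,F,G} → run G
t=21: ready={E,F,G} → run G
t=22: ready={E,F} → run E
t=23: ready={E,F} → run E
t=24: ready={E,F} → run E
t=25: ready={E,F} → run E
t=26: ready={E,F} → run E
t=27: ready={E,F} → run E
t=28: ready={E,F} → run E
t=29: ready={F} → run F
t=30: ready={F} → run F
t=31: (idle)
t=32: (idle)
t=33: (idle)
t=34: (idle)
t=35: (idle)

context switches = 9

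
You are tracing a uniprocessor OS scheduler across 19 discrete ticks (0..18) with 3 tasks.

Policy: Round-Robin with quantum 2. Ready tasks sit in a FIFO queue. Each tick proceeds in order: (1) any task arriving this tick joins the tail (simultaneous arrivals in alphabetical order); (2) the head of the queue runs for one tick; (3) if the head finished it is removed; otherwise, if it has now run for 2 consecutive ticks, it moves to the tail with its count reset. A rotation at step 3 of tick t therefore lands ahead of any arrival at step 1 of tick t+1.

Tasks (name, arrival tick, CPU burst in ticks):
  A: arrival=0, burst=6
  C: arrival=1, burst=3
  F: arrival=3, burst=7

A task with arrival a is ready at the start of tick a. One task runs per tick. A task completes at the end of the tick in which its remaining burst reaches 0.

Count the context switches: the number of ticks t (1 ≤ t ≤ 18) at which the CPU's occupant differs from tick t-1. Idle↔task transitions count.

t=0: queue=[A] q_used=0 → run A
t=1: queue=[A,C] q_used=1 → run A
t=2: queue=[C,A] q_used=0 → run C
t=3: queue=[C,A,F] q_used=1 → run C
t=4: queue=[A,F,C] q_used=0 → run A
t=5: queue=[A,F,C] q_used=1 → run A
t=6: queue=[F,C,A] q_used=0 → run F
t=7: queue=[F,C,A] q_used=1 → run F
t=8: queue=[C,A,F] q_used=0 → run C
t=9: queue=[A,F] q_used=0 → run A
t=10: queue=[A,F] q_used=1 → run A
t=11: queue=[F] q_used=0 → run F
t=12: queue=[F] q_used=1 → run F
t=13: queue=[F] q_used=0 → run F
t=14: queue=[F] q_used=1 → run F
t=15: queue=[F] q_used=0 → run F
t=16: (idle)
t=17: (idle)
t=18: (idle)

context switches = 7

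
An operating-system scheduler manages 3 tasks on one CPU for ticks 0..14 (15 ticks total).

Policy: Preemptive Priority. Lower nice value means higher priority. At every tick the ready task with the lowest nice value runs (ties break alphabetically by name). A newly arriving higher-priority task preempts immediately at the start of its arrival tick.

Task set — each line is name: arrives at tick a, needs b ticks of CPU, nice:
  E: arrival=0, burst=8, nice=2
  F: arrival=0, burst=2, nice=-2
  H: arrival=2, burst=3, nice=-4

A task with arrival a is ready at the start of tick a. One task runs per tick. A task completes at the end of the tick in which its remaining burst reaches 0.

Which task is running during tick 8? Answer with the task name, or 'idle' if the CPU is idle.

running at tick 8 = E

t=0: ready={E,F} → run F
t=1: ready={E,F} → run F
t=2: ready={E,H} → run H
t=3: ready={E,H} → run H
t=4: ready={E,H} → run H
t=5: ready={E} → run E
t=6: ready={E} → run E
t=7: ready={E} → run E
t=8: ready={E} → run E
t=9: ready={E} → run E
t=10: ready={E} → run E
t=11: ready={E} → run E
t=12: ready={E} → run E
t=13: (idle)
t=14: (idle)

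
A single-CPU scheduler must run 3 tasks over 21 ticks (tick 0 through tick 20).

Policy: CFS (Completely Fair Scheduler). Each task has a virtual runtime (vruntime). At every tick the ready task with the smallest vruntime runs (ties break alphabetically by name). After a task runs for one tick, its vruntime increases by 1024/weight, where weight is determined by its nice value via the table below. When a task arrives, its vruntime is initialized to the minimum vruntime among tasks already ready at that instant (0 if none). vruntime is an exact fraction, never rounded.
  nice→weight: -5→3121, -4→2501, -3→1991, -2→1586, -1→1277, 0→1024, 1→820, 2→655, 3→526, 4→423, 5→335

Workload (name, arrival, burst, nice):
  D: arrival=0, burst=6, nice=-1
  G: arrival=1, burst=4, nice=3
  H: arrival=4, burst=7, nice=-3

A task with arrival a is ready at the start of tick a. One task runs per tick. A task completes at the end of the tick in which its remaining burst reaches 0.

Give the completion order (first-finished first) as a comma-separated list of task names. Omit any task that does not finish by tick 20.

completion order = D, H, G

t=0: vr[D=0] → run D
t=1: vr[D=1024/1277 G=1024/1277] → run D
t=2: vr[D=2048/1277 G=1024/1277] → run G
t=3: vr[D=2048/1277 G=923136/335851] → run D
t=4: vr[D=3072/1277 G=923136/335851 H=3072/1277] → run D
t=5: vr[D=4096/1277 G=923136/335851 H=3072/1277] → run H
t=6: vr[D=4096/1277 G=923136/335851 H=7424000/2542507] → run G
t=7: vr[D=4096/1277 G=1576960/335851 H=7424000/2542507] → run H
t=8: vr[D=4096/1277 G=1576960/335851 H=8731648/2542507] → run D
t=9: vr[D=5120/1277 G=1576960/335851 H=8731648/2542507] → run H
t=10: vr[D=5120/1277 G=1576960/335851 H=10039296/2542507] → run H
t=11: vr[D=5120/1277 G=1576960/335851 H=11346944/2542507] → run D
t=12: vr[G=1576960/335851 H=11346944/2542507] → run H
t=13: vr[G=1576960/335851 H=12654592/2542507] → run G
t=14: vr[G=2230784/335851 H=12654592/2542507] → run H
t=15: vr[G=2230784/335851 H=13962240/2542507] → run H
t=16: vr[G=2230784/335851] → run G
t=17: (idle)
t=18: (idle)
t=19: (idle)
t=20: (idle)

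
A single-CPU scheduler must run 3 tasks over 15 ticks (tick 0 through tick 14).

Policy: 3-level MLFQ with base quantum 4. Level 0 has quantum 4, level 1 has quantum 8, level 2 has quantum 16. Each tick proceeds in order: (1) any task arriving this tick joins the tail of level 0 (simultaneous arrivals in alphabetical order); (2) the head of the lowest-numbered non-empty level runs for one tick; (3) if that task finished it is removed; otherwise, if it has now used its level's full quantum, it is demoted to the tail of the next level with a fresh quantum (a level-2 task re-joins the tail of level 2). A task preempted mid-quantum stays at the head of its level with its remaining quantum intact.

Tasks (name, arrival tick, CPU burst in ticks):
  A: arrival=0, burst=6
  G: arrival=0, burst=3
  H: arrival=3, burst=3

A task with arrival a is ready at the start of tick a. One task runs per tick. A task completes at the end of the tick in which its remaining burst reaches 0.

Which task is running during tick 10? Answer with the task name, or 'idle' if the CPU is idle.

running at tick 10 = A

t=0: L0/L1/L2 = AG/-/- → run A
t=1: L0/L1/L2 = AG/-/- → run A
t=2: L0/L1/L2 = AG/-/- → run A
t=3: L0/L1/L2 = AGH/-/- → run A
t=4: L0/L1/L2 = GH/A/- → run G
t=5: L0/L1/L2 = GH/A/- → run G
t=6: L0/L1/L2 = GH/A/- → run G
t=7: L0/L1/L2 = H/A/- → run H
t=8: L0/L1/L2 = H/A/- → run H
t=9: L0/L1/L2 = H/A/- → run H
t=10: L0/L1/L2 = -/A/- → run A
t=11: L0/L1/L2 = -/A/- → run A
t=12: (idle)
t=13: (idle)
t=14: (idle)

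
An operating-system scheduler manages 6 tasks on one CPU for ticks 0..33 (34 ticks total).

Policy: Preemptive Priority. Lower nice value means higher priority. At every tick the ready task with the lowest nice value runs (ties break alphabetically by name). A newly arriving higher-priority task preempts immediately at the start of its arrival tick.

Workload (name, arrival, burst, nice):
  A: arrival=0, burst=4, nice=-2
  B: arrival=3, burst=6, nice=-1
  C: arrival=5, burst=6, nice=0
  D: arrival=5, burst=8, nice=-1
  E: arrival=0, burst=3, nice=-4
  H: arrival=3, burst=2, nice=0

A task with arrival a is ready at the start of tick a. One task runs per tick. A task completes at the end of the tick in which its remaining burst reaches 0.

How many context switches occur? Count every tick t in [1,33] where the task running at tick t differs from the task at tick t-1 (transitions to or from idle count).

context switches = 6

t=0: ready={A,E} → run E
t=1: ready={A,E} → run E
t=2: ready={A,E} → run E
t=3: ready={A,B,H} → run A
t=4: ready={A,B,H} → run A
t=5: ready={A,B,C,D,H} → run A
t=6: ready={A,B,C,D,H} → run A
t=7: ready={B,C,D,H} → run B
t=8: ready={B,C,D,H} → run B
t=9: ready={B,C,D,H} → run B
t=10: ready={B,C,D,H} → run B
t=11: ready={B,C,D,H} → run B
t=12: ready={B,C,D,H} → run B
t=13: ready={C,D,H} → run D
t=14: ready={C,D,H} → run D
t=15: ready={C,D,H} → run D
t=16: ready={C,D,H} → run D
t=17: ready={C,D,H} → run D
t=18: ready={C,D,H} → run D
t=19: ready={C,D,H} → run D
t=20: ready={C,D,H} → run D
t=21: ready={C,H} → run C
t=22: ready={C,H} → run C
t=23: ready={C,H} → run C
t=24: ready={C,H} → run C
t=25: ready={C,H} → run C
t=26: ready={C,H} → run C
t=27: ready={H} → run H
t=28: ready={H} → run H
t=29: (idle)
t=30: (idle)
t=31: (idle)
t=32: (idle)
t=33: (idle)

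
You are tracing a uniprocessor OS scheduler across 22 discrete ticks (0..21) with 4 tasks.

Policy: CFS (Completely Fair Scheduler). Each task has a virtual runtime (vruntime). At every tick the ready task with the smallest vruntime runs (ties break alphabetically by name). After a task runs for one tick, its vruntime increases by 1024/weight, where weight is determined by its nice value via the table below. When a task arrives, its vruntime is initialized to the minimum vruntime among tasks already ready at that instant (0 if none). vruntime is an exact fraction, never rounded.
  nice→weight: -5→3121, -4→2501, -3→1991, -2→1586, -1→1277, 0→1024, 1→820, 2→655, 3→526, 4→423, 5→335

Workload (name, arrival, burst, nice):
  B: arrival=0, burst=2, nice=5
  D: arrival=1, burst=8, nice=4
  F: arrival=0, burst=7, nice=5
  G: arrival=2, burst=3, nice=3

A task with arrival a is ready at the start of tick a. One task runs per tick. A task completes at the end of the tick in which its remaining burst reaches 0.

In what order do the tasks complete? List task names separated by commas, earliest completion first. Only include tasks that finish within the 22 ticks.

t=0: vr[B=0 F=0] → run B
t=1: vr[B=1024/335 D=0 F=0] → run D
t=2: vr[B=1024/335 D=1024/423 F=0 G=0] → run F
t=3: vr[B=1024/335 D=1024/423 F=1024/335 G=0] → run G
t=4: vr[B=1024/335 D=1024/423 F=1024/335 G=512/263] → run G
t=5: vr[B=1024/335 D=1024/423 F=1024/335 G=1024/263] → run D
t=6: vr[B=1024/335 D=2048/423 F=1024/335 G=1024/263] → run B
t=7: vr[D=2048/423 F=1024/335 G=1024/263] → run F
t=8: vr[D=2048/423 F=2048/335 G=1024/263] → run G
t=9: vr[D=2048/423 F=2048/335] → run D
t=10: vr[D=1024/141 F=2048/335] → run F
t=11: vr[D=1024/141 F=3072/335] → run D
t=12: vr[D=4096/423 F=3072/335] → run F
t=13: vr[D=4096/423 F=4096/335] → run D
t=14: vr[D=5120/423 F=4096/335] → run D
t=15: vr[D=2048/141 F=4096/335] → run F
t=16: vr[D=2048/141 F=1024/67] → run D
t=17: vr[D=7168/423 F=1024/67] → run F
t=18: vr[D=7168/423 F=6144/335] → run D
t=19: vr[F=6144/335] → run F
t=20: (idle)
t=21: (idle)

completion order = B, G, D, F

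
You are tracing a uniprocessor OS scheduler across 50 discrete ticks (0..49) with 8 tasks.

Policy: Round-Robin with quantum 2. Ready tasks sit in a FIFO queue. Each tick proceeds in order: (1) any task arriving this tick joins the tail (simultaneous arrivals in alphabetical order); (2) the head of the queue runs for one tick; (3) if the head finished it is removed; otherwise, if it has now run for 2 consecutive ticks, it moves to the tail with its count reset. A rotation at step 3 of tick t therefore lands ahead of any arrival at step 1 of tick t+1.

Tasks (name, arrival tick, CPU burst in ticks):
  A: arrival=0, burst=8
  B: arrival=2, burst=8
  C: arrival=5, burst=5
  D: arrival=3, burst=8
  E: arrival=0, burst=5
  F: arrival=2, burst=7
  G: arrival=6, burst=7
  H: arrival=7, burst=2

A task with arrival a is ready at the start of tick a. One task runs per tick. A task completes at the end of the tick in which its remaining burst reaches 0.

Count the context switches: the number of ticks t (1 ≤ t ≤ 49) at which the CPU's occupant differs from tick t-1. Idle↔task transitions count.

t=0: queue=[A,E] q_used=0 → run A
t=1: queue=[A,E] q_used=1 → run A
t=2: queue=[E,A,B,F] q_used=0 → run E
t=3: queue=[E,A,B,F,D] q_used=1 → run E
t=4: queue=[A,B,F,D,E] q_used=0 → run A
t=5: queue=[A,B,F,D,E,C] q_used=1 → run A
t=6: queue=[B,F,D,E,C,A,G] q_used=0 → run B
t=7: queue=[B,F,D,E,C,A,G,H] q_used=1 → run B
t=8: queue=[F,D,E,C,A,G,H,B] q_used=0 → run F
t=9: queue=[F,D,E,C,A,G,H,B] q_used=1 → run F
t=10: queue=[D,E,C,A,G,H,B,F] q_used=0 → run D
t=11: queue=[D,E,C,A,G,H,B,F] q_used=1 → run D
t=12: queue=[E,C,A,G,H,B,F,D] q_used=0 → run E
t=13: queue=[E,C,A,G,H,B,F,D] q_used=1 → run E
t=14: queue=[C,A,G,H,B,F,D,E] q_used=0 → run C
t=15: queue=[C,A,G,H,B,F,D,E] q_used=1 → run C
t=16: queue=[A,G,H,B,F,D,E,C] q_used=0 → run A
t=17: queue=[A,G,H,B,F,D,E,C] q_used=1 → run A
t=18: queue=[G,H,B,F,D,E,C,A] q_used=0 → run G
t=19: queue=[G,H,B,F,D,E,C,A] q_used=1 → run G
t=20: queue=[H,B,F,D,E,C,A,G] q_used=0 → run H
t=21: queue=[H,B,F,D,E,C,A,G] q_used=1 → run H
t=22: queue=[B,F,D,E,C,A,G] q_used=0 → run B
t=23: queue=[B,F,D,E,C,A,G] q_used=1 → run B
t=24: queue=[F,D,E,C,A,G,B] q_used=0 → run F
t=25: queue=[F,D,E,C,A,G,B] q_used=1 → run F
t=26: queue=[D,E,C,A,G,B,F] q_used=0 → run D
t=27: queue=[D,E,C,A,G,B,F] q_used=1 → run D
t=28: queue=[E,C,A,G,B,F,D] q_used=0 → run E
t=29: queue=[C,A,G,B,F,D] q_used=0 → run C
t=30: queue=[C,A,G,B,F,D] q_used=1 → run C
t=31: queue=[A,G,B,F,D,C] q_used=0 → run A
t=32: queue=[A,G,B,F,D,C] q_used=1 → run A
t=33: queue=[G,B,F,D,C] q_used=0 → run G
t=34: queue=[G,B,F,D,C] q_used=1 → run G
t=35: queue=[B,F,D,C,G] q_used=0 → run B
t=36: queue=[B,F,D,C,G] q_used=1 → run B
t=37: queue=[F,D,C,G,B] q_used=0 → run F
t=38: queue=[F,D,C,G,B] q_used=1 → run F
t=39: queue=[D,C,G,B,F] q_used=0 → run D
t=40: queue=[D,C,G,B,F] q_used=1 → run D
t=41: queue=[C,G,B,F,D] q_used=0 → run C
t=42: queue=[G,B,F,D] q_used=0 → run G
t=43: queue=[G,B,F,D] q_used=1 → run G
t=44: queue=[B,F,D,G] q_used=0 → run B
t=45: queue=[B,F,D,G] q_used=1 → run B
t=46: queue=[F,D,G] q_used=0 → run F
t=47: queue=[D,G] q_used=0 → run D
t=48: queue=[D,G] q_used=1 → run D
t=49: queue=[G] q_used=0 → run G

context switches = 26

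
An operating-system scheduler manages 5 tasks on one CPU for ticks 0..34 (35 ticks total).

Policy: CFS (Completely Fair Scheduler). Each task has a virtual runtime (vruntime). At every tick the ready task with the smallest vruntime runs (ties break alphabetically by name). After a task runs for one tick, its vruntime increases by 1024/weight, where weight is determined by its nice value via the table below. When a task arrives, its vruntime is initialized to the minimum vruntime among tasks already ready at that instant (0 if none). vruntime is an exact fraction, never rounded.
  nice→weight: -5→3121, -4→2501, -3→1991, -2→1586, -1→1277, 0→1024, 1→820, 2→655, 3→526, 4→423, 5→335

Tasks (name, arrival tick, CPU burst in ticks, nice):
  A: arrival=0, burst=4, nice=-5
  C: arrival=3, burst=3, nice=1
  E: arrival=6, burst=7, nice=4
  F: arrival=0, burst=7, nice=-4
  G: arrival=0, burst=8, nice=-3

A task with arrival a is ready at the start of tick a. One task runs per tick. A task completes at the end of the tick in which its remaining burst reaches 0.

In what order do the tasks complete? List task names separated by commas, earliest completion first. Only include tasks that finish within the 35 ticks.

completion order = A, F, C, G, E

t=0: vr[A=0 F=0 G=0] → run A
t=1: vr[A=1024/3121 F=0 G=0] → run F
t=2: vr[A=1024/3121 F=1024/2501 G=0] → run G
t=3: vr[A=1024/3121 C=1024/3121 F=1024/2501 G=1024/1991] → run A
t=4: vr[A=2048/3121 C=1024/3121 F=1024/2501 G=1024/1991] → run C
t=5: vr[A=2048/3121 C=1008896/639805 F=1024/2501 G=1024/1991] → run F
t=6: vr[A=2048/3121 C=1008896/639805 E=1024/1991 F=2048/2501 G=1024/1991] → run E
t=7: vr[A=2048/3121 C=1008896/639805 E=2471936/842193 F=2048/2501 G=1024/1991] → run G
t=8: vr[A=2048/3121 C=1008896/639805 E=2471936/842193 F=2048/2501 G=2048/1991] → run A
t=9: vr[A=3072/3121 C=1008896/639805 E=2471936/842193 F=2048/2501 G=2048/1991] → run F
t=10: vr[A=3072/3121 C=1008896/639805 E=2471936/842193 F=3072/2501 G=2048/1991] → run A
t=11: vr[C=1008896/639805 E=2471936/842193 F=3072/2501 G=2048/1991] → run G
t=12: vr[C=1008896/639805 E=2471936/842193 F=3072/2501 G=3072/1991] → run F
t=13: vr[C=1008896/639805 E=2471936/842193 F=4096/2501 G=3072/1991] → run G
t=14: vr[C=1008896/639805 E=2471936/842193 F=4096/2501 G=4096/1991] → run C
t=15: vr[C=1807872/639805 E=2471936/842193 F=4096/2501 G=4096/1991] → run F
t=16: vr[C=1807872/639805 E=2471936/842193 F=5120/2501 G=4096/1991] → run F
t=17: vr[C=1807872/639805 E=2471936/842193 F=6144/2501 G=4096/1991] → run G
t=18: vr[C=1807872/639805 E=2471936/842193 F=6144/2501 G=5120/1991] → run F
t=19: vr[C=1807872/639805 E=2471936/842193 G=5120/1991] → run G
t=20: vr[C=1807872/639805 E=2471936/842193 G=6144/1991] → run C
t=21: vr[E=2471936/842193 G=6144/1991] → run E
t=22: vr[E=4510720/842193 G=6144/1991] → run G
t=23: vr[E=4510720/842193 G=7168/1991] → run G
t=24: vr[E=4510720/842193] → run E
t=25: vr[E=2183168/280731] → run E
t=26: vr[E=8588288/842193] → run E
t=27: vr[E=10627072/842193] → run E
t=28: vr[E=4221952/280731] → run E
t=29: (idle)
t=30: (idle)
t=31: (idle)
t=32: (idle)
t=33: (idle)
t=34: (idle)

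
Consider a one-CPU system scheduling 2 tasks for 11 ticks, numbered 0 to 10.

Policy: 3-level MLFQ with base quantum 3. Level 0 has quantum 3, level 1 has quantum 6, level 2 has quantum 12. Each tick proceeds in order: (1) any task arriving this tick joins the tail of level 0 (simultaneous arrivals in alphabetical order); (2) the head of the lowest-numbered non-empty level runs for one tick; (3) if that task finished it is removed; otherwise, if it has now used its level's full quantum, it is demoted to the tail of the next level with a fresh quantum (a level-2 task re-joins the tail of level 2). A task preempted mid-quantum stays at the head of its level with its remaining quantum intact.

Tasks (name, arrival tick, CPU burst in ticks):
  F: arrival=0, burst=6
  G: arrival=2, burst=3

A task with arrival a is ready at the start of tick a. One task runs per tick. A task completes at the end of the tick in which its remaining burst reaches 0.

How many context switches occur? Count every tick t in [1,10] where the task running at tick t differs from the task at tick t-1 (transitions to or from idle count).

t=0: L0/L1/L2 = F/-/- → run F
t=1: L0/L1/L2 = F/-/- → run F
t=2: L0/L1/L2 = FG/-/- → run F
t=3: L0/L1/L2 = G/F/- → run G
t=4: L0/L1/L2 = G/F/- → run G
t=5: L0/L1/L2 = G/F/- → run G
t=6: L0/L1/L2 = -/F/- → run F
t=7: L0/L1/L2 = -/F/- → run F
t=8: L0/L1/L2 = -/F/- → run F
t=9: (idle)
t=10: (idle)

context switches = 3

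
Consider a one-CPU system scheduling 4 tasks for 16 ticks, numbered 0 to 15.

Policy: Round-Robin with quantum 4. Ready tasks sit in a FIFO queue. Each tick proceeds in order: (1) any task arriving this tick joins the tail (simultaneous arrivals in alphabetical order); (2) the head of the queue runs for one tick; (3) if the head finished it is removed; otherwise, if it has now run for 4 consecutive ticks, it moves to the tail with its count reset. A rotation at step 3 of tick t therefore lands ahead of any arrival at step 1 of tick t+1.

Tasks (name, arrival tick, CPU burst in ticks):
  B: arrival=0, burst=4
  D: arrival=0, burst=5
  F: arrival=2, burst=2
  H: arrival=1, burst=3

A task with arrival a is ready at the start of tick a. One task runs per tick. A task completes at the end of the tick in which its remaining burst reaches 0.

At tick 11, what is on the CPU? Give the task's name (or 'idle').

t=0: queue=[B,D] q_used=0 → run B
t=1: queue=[B,D,H] q_used=1 → run B
t=2: queue=[B,D,H,F] q_used=2 → run B
t=3: queue=[B,D,H,F] q_used=3 → run B
t=4: queue=[D,H,F] q_used=0 → run D
t=5: queue=[D,H,F] q_used=1 → run D
t=6: queue=[D,H,F] q_used=2 → run D
t=7: queue=[D,H,F] q_used=3 → run D
t=8: queue=[H,F,D] q_used=0 → run H
t=9: queue=[H,F,D] q_used=1 → run H
t=10: queue=[H,F,D] q_used=2 → run H
t=11: queue=[F,D] q_used=0 → run F
t=12: queue=[F,D] q_used=1 → run F
t=13: queue=[D] q_used=0 → run D
t=14: (idle)
t=15: (idle)

running at tick 11 = F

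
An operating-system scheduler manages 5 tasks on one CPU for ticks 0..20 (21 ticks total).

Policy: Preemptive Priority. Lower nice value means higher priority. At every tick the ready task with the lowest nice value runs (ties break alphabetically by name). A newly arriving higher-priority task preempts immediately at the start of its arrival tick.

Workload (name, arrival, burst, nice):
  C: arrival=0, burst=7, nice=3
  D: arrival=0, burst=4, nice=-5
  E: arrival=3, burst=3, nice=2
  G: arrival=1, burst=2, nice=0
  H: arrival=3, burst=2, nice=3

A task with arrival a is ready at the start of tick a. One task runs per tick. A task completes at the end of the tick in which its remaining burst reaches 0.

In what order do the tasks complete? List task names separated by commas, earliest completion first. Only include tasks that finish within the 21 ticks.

t=0: ready={C,D} → run D
t=1: ready={C,D,G} → run D
t=2: ready={C,D,G} → run D
t=3: ready={C,D,E,G,H} → run D
t=4: ready={C,E,G,H} → run G
t=5: ready={C,E,G,H} → run G
t=6: ready={C,E,H} → run E
t=7: ready={C,E,H} → run E
t=8: ready={C,E,H} → run E
t=9: ready={C,H} → run C
t=10: ready={C,H} → run C
t=11: ready={C,H} → run C
t=12: ready={C,H} → run C
t=13: ready={C,H} → run C
t=14: ready={C,H} → run C
t=15: ready={C,H} → run C
t=16: ready={H} → run H
t=17: ready={H} → run H
t=18: (idle)
t=19: (idle)
t=20: (idle)

completion order = D, G, E, C, H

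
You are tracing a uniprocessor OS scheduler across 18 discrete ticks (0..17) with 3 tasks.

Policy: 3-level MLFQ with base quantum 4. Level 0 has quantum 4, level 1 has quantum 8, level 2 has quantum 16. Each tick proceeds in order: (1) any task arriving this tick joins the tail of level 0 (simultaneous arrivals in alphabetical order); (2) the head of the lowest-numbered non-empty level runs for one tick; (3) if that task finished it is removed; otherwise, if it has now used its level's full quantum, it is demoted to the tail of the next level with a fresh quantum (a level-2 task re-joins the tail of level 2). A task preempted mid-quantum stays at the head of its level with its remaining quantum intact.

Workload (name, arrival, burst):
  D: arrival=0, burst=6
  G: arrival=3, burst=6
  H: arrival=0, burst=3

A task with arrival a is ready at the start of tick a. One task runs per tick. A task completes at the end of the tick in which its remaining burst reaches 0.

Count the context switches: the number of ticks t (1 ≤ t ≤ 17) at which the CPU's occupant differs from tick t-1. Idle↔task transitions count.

t=0: L0/L1/L2 = DH/-/- → run D
t=1: L0/L1/L2 = DH/-/- → run D
t=2: L0/L1/L2 = DH/-/- → run D
t=3: L0/L1/L2 = DHG/-/- → run D
t=4: L0/L1/L2 = HG/D/- → run H
t=5: L0/L1/L2 = HG/D/- → run H
t=6: L0/L1/L2 = HG/D/- → run H
t=7: L0/L1/L2 = G/D/- → run G
t=8: L0/L1/L2 = G/D/- → run G
t=9: L0/L1/L2 = G/D/- → run G
t=10: L0/L1/L2 = G/D/- → run G
t=11: L0/L1/L2 = -/DG/- → run D
t=12: L0/L1/L2 = -/DG/- → run D
t=13: L0/L1/L2 = -/G/- → run G
t=14: L0/L1/L2 = -/G/- → run G
t=15: (idle)
t=16: (idle)
t=17: (idle)

context switches = 5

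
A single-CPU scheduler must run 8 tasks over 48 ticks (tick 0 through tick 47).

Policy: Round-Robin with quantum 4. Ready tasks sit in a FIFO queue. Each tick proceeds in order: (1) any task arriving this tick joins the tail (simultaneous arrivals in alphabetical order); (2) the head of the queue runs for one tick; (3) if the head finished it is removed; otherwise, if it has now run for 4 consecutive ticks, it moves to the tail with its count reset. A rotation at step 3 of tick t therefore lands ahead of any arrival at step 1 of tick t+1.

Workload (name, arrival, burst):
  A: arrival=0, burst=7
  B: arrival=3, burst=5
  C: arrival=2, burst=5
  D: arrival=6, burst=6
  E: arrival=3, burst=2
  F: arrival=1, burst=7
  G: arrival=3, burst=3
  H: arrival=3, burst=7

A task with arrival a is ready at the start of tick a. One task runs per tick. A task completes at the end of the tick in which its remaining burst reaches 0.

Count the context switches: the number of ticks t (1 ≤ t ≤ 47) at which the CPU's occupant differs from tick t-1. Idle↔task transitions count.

t=0: queue=[A] q_used=0 → run A
t=1: queue=[A,F] q_used=1 → run A
t=2: queue=[A,F,C] q_used=2 → run A
t=3: queue=[A,F,C,B,E,G,H] q_used=3 → run A
t=4: queue=[F,C,B,E,G,H,A] q_used=0 → run F
t=5: queue=[F,C,B,E,G,H,A] q_used=1 → run F
t=6: queue=[F,C,B,E,G,H,A,D] q_used=2 → run F
t=7: queue=[F,C,B,E,G,H,A,D] q_used=3 → run F
t=8: queue=[C,B,E,G,H,A,D,F] q_used=0 → run C
t=9: queue=[C,B,E,G,H,A,D,F] q_used=1 → run C
t=10: queue=[C,B,E,G,H,A,D,F] q_used=2 → run C
t=11: queue=[C,B,E,G,H,A,D,F] q_used=3 → run C
t=12: queue=[B,E,G,H,A,D,F,C] q_used=0 → run B
t=13: queue=[B,E,G,H,A,D,F,C] q_used=1 → run B
t=14: queue=[B,E,G,H,A,D,F,C] q_used=2 → run B
t=15: queue=[B,E,G,H,A,D,F,C] q_used=3 → run B
t=16: queue=[E,G,H,A,D,F,C,B] q_used=0 → run E
t=17: queue=[E,G,H,A,D,F,C,B] q_used=1 → run E
t=18: queue=[G,H,A,D,F,C,B] q_used=0 → run G
t=19: queue=[G,H,A,D,F,C,B] q_used=1 → run G
t=20: queue=[G,H,A,D,F,C,B] q_used=2 → run G
t=21: queue=[H,A,D,F,C,B] q_used=0 → run H
t=22: queue=[H,A,D,F,C,B] q_used=1 → run H
t=23: queue=[H,A,D,F,C,B] q_used=2 → run H
t=24: queue=[H,A,D,F,C,B] q_used=3 → run H
t=25: queue=[A,D,F,C,B,H] q_used=0 → run A
t=26: queue=[A,D,F,C,B,H] q_used=1 → run A
t=27: queue=[A,D,F,C,B,H] q_used=2 → run A
t=28: queue=[D,F,C,B,H] q_used=0 → run D
t=29: queue=[D,F,C,B,H] q_used=1 → run D
t=30: queue=[D,F,C,B,H] q_used=2 → run D
t=31: queue=[D,F,C,B,H] q_used=3 → run D
t=32: queue=[F,C,B,H,D] q_used=0 → run F
t=33: queue=[F,C,B,H,D] q_used=1 → run F
t=34: queue=[F,C,B,H,D] q_used=2 → run F
t=35: queue=[C,B,H,D] q_used=0 → run C
t=36: queue=[B,H,D] q_used=0 → run B
t=37: queue=[H,D] q_used=0 → run H
t=38: queue=[H,D] q_used=1 → run H
t=39: queue=[H,D] q_used=2 → run H
t=40: queue=[D] q_used=0 → run D
t=41: queue=[D] q_used=1 → run D
t=42: (idle)
t=43: (idle)
t=44: (idle)
t=45: (idle)
t=46: (idle)
t=47: (idle)

context switches = 14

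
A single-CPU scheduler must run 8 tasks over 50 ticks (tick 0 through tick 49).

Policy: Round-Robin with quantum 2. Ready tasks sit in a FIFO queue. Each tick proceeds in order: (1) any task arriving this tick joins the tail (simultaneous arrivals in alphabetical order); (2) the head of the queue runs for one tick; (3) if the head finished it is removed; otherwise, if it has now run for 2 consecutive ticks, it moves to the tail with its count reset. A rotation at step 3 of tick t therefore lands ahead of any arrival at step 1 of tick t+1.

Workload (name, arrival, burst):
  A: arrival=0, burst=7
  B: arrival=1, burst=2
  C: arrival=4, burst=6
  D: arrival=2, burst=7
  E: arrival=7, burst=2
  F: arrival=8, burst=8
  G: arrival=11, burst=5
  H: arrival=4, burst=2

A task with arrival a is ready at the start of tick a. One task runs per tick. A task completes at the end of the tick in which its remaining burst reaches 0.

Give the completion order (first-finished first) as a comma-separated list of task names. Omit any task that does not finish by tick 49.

t=0: queue=[A] q_used=0 → run A
t=1: queue=[A,B] q_used=1 → run A
t=2: queue=[B,A,D] q_used=0 → run B
t=3: queue=[B,A,D] q_used=1 → run B
t=4: queue=[A,D,C,H] q_used=0 → run A
t=5: queue=[A,D,C,H] q_used=1 → run A
t=6: queue=[D,C,H,A] q_used=0 → run D
t=7: queue=[D,C,H,A,E] q_used=1 → run D
t=8: queue=[C,H,A,E,D,F] q_used=0 → run C
t=9: queue=[C,H,A,E,D,F] q_used=1 → run C
t=10: queue=[H,A,E,D,F,C] q_used=0 → run H
t=11: queue=[H,A,E,D,F,C,G] q_used=1 → run H
t=12: queue=[A,E,D,F,C,G] q_used=0 → run A
t=13: queue=[A,E,D,F,C,G] q_used=1 → run A
t=14: queue=[E,D,F,C,G,A] q_used=0 → run E
t=15: queue=[E,D,F,C,G,A] q_used=1 → run E
t=16: queue=[D,F,C,G,A] q_used=0 → run D
t=17: queue=[D,F,C,G,A] q_used=1 → run D
t=18: queue=[F,C,G,A,D] q_used=0 → run F
t=19: queue=[F,C,G,A,D] q_used=1 → run F
t=20: queue=[C,G,A,D,F] q_used=0 → run C
t=21: queue=[C,G,A,D,F] q_used=1 → run C
t=22: queue=[G,A,D,F,C] q_used=0 → run G
t=23: queue=[G,A,D,F,C] q_used=1 → run G
t=24: queue=[A,D,F,C,G] q_used=0 → run A
t=25: queue=[D,F,C,G] q_used=0 → run D
t=26: queue=[D,F,C,G] q_used=1 → run D
t=27: queue=[F,C,G,D] q_used=0 → run F
t=28: queue=[F,C,G,D] q_used=1 → run F
t=29: queue=[C,G,D,F] q_used=0 → run C
t=30: queue=[C,G,D,F] q_used=1 → run C
t=31: queue=[G,D,F] q_used=0 → run G
t=32: queue=[G,D,F] q_used=1 → run G
t=33: queue=[D,F,G] q_used=0 → run D
t=34: queue=[F,G] q_used=0 → run F
t=35: queue=[F,G] q_used=1 → run F
t=36: queue=[G,F] q_used=0 → run G
t=37: queue=[F] q_used=0 → run F
t=38: queue=[F] q_used=1 → run F
t=39: (idle)
t=40: (idle)
t=41: (idle)
t=42: (idle)
t=43: (idle)
t=44: (idle)
t=45: (idle)
t=46: (idle)
t=47: (idle)
t=48: (idle)
t=49: (idle)

completion order = B, H, E, A, C, D, G, F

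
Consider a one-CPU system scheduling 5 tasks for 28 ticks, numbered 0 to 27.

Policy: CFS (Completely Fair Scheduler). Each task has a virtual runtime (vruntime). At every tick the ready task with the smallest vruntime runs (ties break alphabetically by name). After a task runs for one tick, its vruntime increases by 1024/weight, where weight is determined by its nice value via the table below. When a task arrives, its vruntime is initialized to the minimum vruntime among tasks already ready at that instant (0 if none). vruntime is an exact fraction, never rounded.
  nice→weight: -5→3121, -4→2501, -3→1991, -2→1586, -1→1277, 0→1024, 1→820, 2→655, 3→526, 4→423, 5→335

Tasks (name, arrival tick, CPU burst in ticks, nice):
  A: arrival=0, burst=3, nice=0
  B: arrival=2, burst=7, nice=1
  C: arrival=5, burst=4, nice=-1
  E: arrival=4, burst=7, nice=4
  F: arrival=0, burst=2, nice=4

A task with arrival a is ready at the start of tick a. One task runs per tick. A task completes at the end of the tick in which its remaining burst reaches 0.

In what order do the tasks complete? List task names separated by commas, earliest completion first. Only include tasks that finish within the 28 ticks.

t=0: vr[A=0 F=0] → run A
t=1: vr[A=1 F=0] → run F
t=2: vr[A=1 B=1 F=1024/423] → run A
t=3: vr[A=2 B=1 F=1024/423] → run B
t=4: vr[A=2 B=461/205 E=2 F=1024/423] → run A
t=5: vr[B=461/205 C=2 E=2 F=1024/423] → run C
t=6: vr[B=461/205 C=3578/1277 E=2 F=1024/423] → run E
t=7: vr[B=461/205 C=3578/1277 E=1870/423 F=1024/423] → run B
t=8: vr[B=717/205 C=3578/1277 E=1870/423 F=1024/423] → run F
t=9: vr[B=717/205 C=3578/1277 E=1870/423] → run C
t=10: vr[B=717/205 C=4602/1277 E=1870/423] → run B
t=11: vr[B=973/205 C=4602/1277 E=1870/423] → run C
t=12: vr[B=973/205 C=5626/1277 E=1870/423] → run C
t=13: vr[B=973/205 E=1870/423] → run E
t=14: vr[B=973/205 E=2894/423] → run B
t=15: vr[B=1229/205 E=2894/423] → run B
t=16: vr[B=297/41 E=2894/423] → run E
t=17: vr[B=297/41 E=1306/141] → run B
t=18: vr[B=1741/205 E=1306/141] → run B
t=19: vr[E=1306/141] → run E
t=20: vr[E=4942/423] → run E
t=21: vr[E=5966/423] → run E
t=22: vr[E=2330/141] → run E
t=23: (idle)
t=24: (idle)
t=25: (idle)
t=26: (idle)
t=27: (idle)

completion order = A, F, C, B, E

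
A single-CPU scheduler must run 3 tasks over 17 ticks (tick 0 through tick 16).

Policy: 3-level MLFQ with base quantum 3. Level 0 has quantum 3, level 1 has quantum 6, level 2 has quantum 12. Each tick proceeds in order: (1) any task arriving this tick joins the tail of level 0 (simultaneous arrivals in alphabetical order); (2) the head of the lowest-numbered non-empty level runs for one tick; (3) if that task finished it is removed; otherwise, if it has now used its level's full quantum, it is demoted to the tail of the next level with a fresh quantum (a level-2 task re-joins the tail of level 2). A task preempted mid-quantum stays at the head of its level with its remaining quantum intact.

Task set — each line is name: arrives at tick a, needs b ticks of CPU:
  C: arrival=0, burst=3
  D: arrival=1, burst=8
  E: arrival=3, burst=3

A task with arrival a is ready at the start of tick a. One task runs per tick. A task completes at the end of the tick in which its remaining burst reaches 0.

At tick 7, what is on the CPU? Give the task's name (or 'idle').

t=0: L0/L1/L2 = C/-/- → run C
t=1: L0/L1/L2 = CD/-/- → run C
t=2: L0/L1/L2 = CD/-/- → run C
t=3: L0/L1/L2 = DE/-/- → run D
t=4: L0/L1/L2 = DE/-/- → run D
t=5: L0/L1/L2 = DE/-/- → run D
t=6: L0/L1/L2 = E/D/- → run E
t=7: L0/L1/L2 = E/D/- → run E
t=8: L0/L1/L2 = E/D/- → run E
t=9: L0/L1/L2 = -/D/- → run D
t=10: L0/L1/L2 = -/D/- → run D
t=11: L0/L1/L2 = -/D/- → run D
t=12: L0/L1/L2 = -/D/- → run D
t=13: L0/L1/L2 = -/D/- → run D
t=14: (idle)
t=15: (idle)
t=16: (idle)

running at tick 7 = E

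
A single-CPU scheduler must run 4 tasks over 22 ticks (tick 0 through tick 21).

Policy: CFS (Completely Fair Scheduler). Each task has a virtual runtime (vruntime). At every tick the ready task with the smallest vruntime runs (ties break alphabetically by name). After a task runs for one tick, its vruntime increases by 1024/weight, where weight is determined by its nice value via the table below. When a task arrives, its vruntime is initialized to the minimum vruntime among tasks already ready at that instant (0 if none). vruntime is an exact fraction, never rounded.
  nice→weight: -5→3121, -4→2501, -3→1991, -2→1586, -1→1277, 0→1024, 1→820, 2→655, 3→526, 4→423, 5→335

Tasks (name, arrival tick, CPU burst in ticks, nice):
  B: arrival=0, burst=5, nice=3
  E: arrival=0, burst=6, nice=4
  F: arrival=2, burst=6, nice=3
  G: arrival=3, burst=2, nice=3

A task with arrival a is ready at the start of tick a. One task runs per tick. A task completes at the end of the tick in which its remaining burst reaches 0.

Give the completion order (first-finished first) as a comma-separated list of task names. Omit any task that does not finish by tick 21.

t=0: vr[B=0 E=0] → run B
t=1: vr[B=512/263 E=0] → run E
t=2: vr[B=512/263 E=1024/423 F=512/263] → run B
t=3: vr[B=1024/263 E=1024/423 F=512/263 G=512/263] → run F
t=4: vr[B=1024/263 E=1024/423 F=1024/263 G=512/263] → run G
t=5: vr[B=1024/263 E=1024/423 F=1024/263 G=1024/263] → run E
t=6: vr[B=1024/263 E=2048/423 F=1024/263 G=1024/263] → run B
t=7: vr[B=1536/263 E=2048/423 F=1024/263 G=1024/263] → run F
t=8: vr[B=1536/263 E=2048/423 F=1536/263 G=1024/263] → run G
t=9: vr[B=1536/263 E=2048/423 F=1536/263] → run E
t=10: vr[B=1536/263 E=1024/141 F=1536/263] → run B
t=11: vr[B=2048/263 E=1024/141 F=1536/263] → run F
t=12: vr[B=2048/263 E=1024/141 F=2048/263] → run E
t=13: vr[B=2048/263 E=4096/423 F=2048/263] → run B
t=14: vr[E=4096/423 F=2048/263] → run F
t=15: vr[E=4096/423 F=2560/263] → run E
t=16: vr[E=5120/423 F=2560/263] → run F
t=17: vr[E=5120/423 F=3072/263] → run F
t=18: vr[E=5120/423] → run E
t=19: (idle)
t=20: (idle)
t=21: (idle)

completion order = G, B, F, E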